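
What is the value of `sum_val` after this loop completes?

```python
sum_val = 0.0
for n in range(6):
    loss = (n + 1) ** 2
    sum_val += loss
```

Sum of squared losses 1² + 2² + ... + 6²
`sum_val` takes the values: 0.0 → 1.0 → 5.0 → 14.0 → 30.0 → 55.0 → 91.0

Answer: 91.0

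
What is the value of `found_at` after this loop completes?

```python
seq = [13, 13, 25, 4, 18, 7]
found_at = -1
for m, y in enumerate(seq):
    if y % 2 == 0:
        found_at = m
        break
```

First even number index in [13, 13, 25, 4, 18, 7]
`found_at` takes the values: -1 → 3

Answer: 3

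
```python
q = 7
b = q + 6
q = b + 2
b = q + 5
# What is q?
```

Trace:
`q = 7` → q = 7
`b = q + 6` → b = 13
`q = b + 2` → q = 15
`b = q + 5` → b = 20
So q = 15

Answer: 15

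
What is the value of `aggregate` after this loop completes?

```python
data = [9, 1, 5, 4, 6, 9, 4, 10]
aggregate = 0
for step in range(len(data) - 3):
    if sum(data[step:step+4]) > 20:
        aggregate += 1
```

Count windows with sum > 20
`aggregate` takes the values: 0 → 1 → 2 → 3

Answer: 3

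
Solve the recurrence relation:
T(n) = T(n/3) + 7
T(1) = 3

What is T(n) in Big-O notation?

Each step divides n by 3 and adds 7. After log_3(n) steps we reach T(1)=3. So T(n) = 7·log_3(n) + 3 = O(log n).

Answer: O(log n)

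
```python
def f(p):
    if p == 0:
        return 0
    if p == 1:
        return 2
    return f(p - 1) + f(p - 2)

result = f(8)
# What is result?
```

Build up from base cases: f(0)=0, f(1)=2, f(2)=2, f(3)=4, f(4)=6, f(5)=10, f(6)=16, ..., f(8)=42

Answer: 42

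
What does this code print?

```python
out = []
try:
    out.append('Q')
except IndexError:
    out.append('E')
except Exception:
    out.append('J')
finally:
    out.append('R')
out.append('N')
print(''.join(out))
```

Execution trace: 'Q' (try body, no exception) → 'R' (finally) → 'N' (after the try/except). Output: QRN

Answer: QRN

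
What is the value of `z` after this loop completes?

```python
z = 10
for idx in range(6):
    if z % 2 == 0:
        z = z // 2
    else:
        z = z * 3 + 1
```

Collatz-style transformation from 10
`z` takes the values: 10 → 5 → 16 → 8 → 4 → 2 → 1

Answer: 1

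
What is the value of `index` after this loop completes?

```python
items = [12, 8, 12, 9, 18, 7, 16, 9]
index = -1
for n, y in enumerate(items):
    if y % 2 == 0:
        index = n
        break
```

First even number index in [12, 8, 12, 9, 18, 7, 16, 9]
`index` takes the values: -1 → 0

Answer: 0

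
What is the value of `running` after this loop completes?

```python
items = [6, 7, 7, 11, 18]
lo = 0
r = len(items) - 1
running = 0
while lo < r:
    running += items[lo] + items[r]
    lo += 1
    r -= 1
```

Sum of pairs from ends
`running` takes the values: 0 → 24 → 42

Answer: 42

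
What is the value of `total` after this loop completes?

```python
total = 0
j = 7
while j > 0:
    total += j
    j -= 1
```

Sum 7 down to 1
`total` takes the values: 0 → 7 → 13 → 18 → 22 → 25 → 27 → 28

Answer: 28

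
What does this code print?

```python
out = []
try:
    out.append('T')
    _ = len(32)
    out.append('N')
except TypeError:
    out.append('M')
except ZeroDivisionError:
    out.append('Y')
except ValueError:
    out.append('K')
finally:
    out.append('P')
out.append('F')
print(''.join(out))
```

Execution trace: 'T' (try body) → 'M' (except TypeError) → 'P' (finally) → 'F' (after the try/except). Output: TMPF

Answer: TMPF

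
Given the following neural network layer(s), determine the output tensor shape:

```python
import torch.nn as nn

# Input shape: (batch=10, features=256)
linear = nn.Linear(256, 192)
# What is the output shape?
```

Input: (10, 256) -> Output: (10, 192)

Answer: (10, 192)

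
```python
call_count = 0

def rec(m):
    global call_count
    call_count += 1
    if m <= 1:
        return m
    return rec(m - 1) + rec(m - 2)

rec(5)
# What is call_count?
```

Calls(m) = 1 + Calls(m-1) + Calls(m-2); Calls(0)=Calls(1)=1. For m=5 this gives 15.

Answer: 15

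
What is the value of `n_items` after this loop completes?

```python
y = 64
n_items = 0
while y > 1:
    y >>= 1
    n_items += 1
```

Count right shifts until 1
`n_items` takes the values: 0 → 1 → 2 → 3 → 4 → 5 → 6

Answer: 6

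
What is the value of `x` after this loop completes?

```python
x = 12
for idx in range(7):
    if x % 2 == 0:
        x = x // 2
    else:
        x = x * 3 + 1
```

Collatz-style transformation from 12
`x` takes the values: 12 → 6 → 3 → 10 → 5 → 16 → 8 → 4

Answer: 4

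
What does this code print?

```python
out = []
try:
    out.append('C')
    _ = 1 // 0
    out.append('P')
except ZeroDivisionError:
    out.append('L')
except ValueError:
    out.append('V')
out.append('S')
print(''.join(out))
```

Execution trace: 'C' (try body) → 'L' (except ZeroDivisionError) → 'S' (after the try/except). Output: CLS

Answer: CLS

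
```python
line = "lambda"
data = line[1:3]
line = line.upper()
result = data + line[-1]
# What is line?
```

Trace:
`line = "lambda"` → line = 'lambda'
`data = line[1:3]` → data = 'am'
`line = line.upper()` → line = 'LAMBDA'
`result = data + line[-1]` → result = 'amA'
So line = 'LAMBDA'

Answer: 'LAMBDA'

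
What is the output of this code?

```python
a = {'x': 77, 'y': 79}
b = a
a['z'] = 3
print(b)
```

Key concept: dict aliasing.
Step by step:
`a = {'x': 77, 'y': 79}` → a = {'x': 77, 'y': 79}
`b = a` → b = {'x': 77, 'y': 79} (same object as a)
`a['z'] = 3` → a = {'x': 77, 'y': 79, 'z': 3} (same object as b); b = {'x': 77, 'y': 79, 'z': 3} (same object as a)
`print(b)` → prints {'x': 77, 'y': 79, 'z': 3}

Answer: {'x': 77, 'y': 79, 'z': 3}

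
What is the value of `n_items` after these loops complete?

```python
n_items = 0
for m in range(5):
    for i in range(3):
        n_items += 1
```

5 * 3 = 15
`n_items` takes the values: 0 → 1 → 2 → 3 → 4 → 5 → 6 → 7 → 8 → 9 → 10 → 11 → 12 → 13 → 14 → 15

Answer: 15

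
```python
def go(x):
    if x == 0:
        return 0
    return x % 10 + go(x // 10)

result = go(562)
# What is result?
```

Sum of digits of 562: 2 + 6 + 5 = 13

Answer: 13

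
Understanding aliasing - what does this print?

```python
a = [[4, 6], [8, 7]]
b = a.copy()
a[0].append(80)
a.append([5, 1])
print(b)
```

Key concept: shallow copy with nested lists.
Step by step:
`a = [[4, 6], [8, 7]]` → a = [[4, 6], [8, 7]]
`b = a.copy()` → b = [[4, 6], [8, 7]]
`a[0].append(80)` → a = [[4, 6, 80], [8, 7]]; b = [[4, 6, 80], [8, 7]]
`a.append([5, 1])` → a = [[4, 6, 80], [8, 7], [5, 1]]
`print(b)` → prints [[4, 6, 80], [8, 7]]

Answer: [[4, 6, 80], [8, 7]]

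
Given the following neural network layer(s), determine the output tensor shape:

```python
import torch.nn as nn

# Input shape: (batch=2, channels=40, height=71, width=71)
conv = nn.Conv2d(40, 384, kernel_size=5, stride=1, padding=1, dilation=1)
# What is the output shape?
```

Input: (2, 40, 71, 71) -> Output: (2, 384, 69, 69)

Answer: (2, 384, 69, 69)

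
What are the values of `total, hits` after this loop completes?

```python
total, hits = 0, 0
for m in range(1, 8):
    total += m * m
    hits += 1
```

Sum of squares and count
`total, hits` takes the values: (0, 0) → (1, 0) → (1, 1) → (5, 1) → (5, 2) → (14, 2) → (14, 3) → (30, 3) → (30, 4) → (55, 4) → (55, 5) → (91, 5) → (91, 6) → (140, 6) → (140, 7)

Answer: 140, 7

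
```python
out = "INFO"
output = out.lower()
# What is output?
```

Trace:
`out = "INFO"` → out = 'INFO'
`output = out.lower()` → output = 'info'
So output = 'info'

Answer: 'info'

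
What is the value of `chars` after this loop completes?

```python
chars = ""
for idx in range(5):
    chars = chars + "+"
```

Repeat '+' 5 times
`chars` takes the values: "" → "+" → "++" → "+++" → "++++" → "+++++"

Answer: "+++++"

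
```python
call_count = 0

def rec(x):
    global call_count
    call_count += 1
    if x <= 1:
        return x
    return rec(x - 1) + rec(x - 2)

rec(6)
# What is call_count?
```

Calls(x) = 1 + Calls(x-1) + Calls(x-2); Calls(0)=Calls(1)=1. For x=6 this gives 25.

Answer: 25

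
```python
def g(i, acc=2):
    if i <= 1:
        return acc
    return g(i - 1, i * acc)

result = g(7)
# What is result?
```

Accumulator trace (n, acc): (7, 2) -> (6, 14) -> (5, 84) -> (4, 420) -> (3, 1680) -> (2, 5040) -> (1, 10080) -> return 10080

Answer: 10080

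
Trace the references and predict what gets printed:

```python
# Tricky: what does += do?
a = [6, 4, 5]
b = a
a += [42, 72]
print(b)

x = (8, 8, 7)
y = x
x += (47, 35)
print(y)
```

Key concept: += behavior differs for mutable vs immutable.
Step by step:
`a = [6, 4, 5]` → a = [6, 4, 5]
`b = a` → b = [6, 4, 5] (same object as a)
`a += [42, 72]` → a = [6, 4, 5, 42, 72] (same object as b); b = [6, 4, 5, 42, 72] (same object as a)
`print(b)` → prints [6, 4, 5, 42, 72]
`x = (8, 8, 7)` → x = (8, 8, 7)
`y = x` → y = (8, 8, 7)
`x += (47, 35)` → x = (8, 8, 7, 47, 35)
`print(y)` → prints (8, 8, 7)

Answer:
[6, 4, 5, 42, 72]
(8, 8, 7)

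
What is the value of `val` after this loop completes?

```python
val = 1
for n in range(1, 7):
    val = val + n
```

Start at 1, add 1 through 6
`val` takes the values: 1 → 2 → 4 → 7 → 11 → 16 → 22

Answer: 22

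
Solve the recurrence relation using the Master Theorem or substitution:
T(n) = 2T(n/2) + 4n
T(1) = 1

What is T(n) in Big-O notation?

By Master Theorem: a=2, b=2, f(n)=4n. Since log_2(2) = 1 and f(n) = Θ(n^1), Case 2 applies. T(n) = O(n log n).

Answer: O(n log n)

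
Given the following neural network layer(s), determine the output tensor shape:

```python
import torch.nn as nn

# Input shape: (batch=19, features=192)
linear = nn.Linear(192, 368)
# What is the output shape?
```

Input: (19, 192) -> Output: (19, 368)

Answer: (19, 368)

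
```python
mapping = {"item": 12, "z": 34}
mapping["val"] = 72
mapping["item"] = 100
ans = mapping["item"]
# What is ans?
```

Trace:
`mapping = {"item": 12, "z": 34}` → mapping = {'item': 12, 'z': 34}
`mapping["val"] = 72` → mapping = {'item': 12, 'z': 34, 'val': 72}
`mapping["item"] = 100` → mapping = {'item': 100, 'z': 34, 'val': 72}
`ans = mapping["item"]` → ans = 100
So ans = 100

Answer: 100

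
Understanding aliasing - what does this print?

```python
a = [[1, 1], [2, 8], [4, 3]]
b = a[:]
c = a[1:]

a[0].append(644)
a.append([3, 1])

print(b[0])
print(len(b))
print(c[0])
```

Key concept: slice with nested mutation.
Step by step:
`a = [[1, 1], [2, 8], [4, 3]]` → a = [[1, 1], [2, 8], [4, 3]]
`b = a[:]` → b = [[1, 1], [2, 8], [4, 3]]
`c = a[1:]` → c = [[2, 8], [4, 3]]
`a[0].append(644)` → a = [[1, 1, 644], [2, 8], [4, 3]]; b = [[1, 1, 644], [2, 8], [4, 3]]
`a.append([3, 1])` → a = [[1, 1, 644], [2, 8], [4, 3], [3, 1]]
`print(b[0])` → prints [1, 1, 644]
`print(len(b))` → prints 3
`print(c[0])` → prints [2, 8]

Answer:
[1, 1, 644]
3
[2, 8]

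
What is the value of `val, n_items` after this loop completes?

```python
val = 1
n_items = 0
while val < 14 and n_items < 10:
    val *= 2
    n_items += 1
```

Double until >= 14 or 10 iterations
`val, n_items` takes the values: (1, 0) → (2, 0) → (2, 1) → (4, 1) → (4, 2) → (8, 2) → (8, 3) → (16, 3) → (16, 4)

Answer: 16, 4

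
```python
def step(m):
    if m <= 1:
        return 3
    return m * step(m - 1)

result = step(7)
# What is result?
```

step(7) = 7 * 6 * 5 * 4 * 3 * 2 * 3 = 15120

Answer: 15120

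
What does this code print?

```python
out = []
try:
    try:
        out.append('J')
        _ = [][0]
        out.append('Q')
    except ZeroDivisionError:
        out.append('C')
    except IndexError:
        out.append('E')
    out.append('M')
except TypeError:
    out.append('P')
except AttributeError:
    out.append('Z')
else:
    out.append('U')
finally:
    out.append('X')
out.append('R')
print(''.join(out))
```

Execution trace: 'J' (inner try body) → 'E' (inner except IndexError) → 'M' (try body, no exception) → 'U' (else) → 'X' (finally) → 'R' (after the try/except). Output: JEMUXR

Answer: JEMUXR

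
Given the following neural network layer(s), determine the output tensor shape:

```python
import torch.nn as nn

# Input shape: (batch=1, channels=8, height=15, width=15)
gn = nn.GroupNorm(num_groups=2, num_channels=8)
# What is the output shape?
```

Input: (1, 8, 15, 15) -> Output: (1, 8, 15, 15)

Answer: (1, 8, 15, 15)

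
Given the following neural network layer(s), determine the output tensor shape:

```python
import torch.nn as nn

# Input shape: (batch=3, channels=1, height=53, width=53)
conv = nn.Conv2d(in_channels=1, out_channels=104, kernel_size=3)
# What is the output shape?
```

Input: (3, 1, 53, 53) -> Output: (3, 104, 51, 51)

Answer: (3, 104, 51, 51)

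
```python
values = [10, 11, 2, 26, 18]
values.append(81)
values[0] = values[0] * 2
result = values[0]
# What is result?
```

Trace:
`values = [10, 11, 2, 26, 18]` → values = [10, 11, 2, 26, 18]
`values.append(81)` → values = [10, 11, 2, 26, 18, 81]
`values[0] = values[0] * 2` → values = [20, 11, 2, 26, 18, 81]
`result = values[0]` → result = 20
So result = 20

Answer: 20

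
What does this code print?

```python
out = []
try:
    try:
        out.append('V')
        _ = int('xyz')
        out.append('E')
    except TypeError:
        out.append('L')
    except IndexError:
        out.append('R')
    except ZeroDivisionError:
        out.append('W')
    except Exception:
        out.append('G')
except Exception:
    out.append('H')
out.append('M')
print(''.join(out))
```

Execution trace: 'V' (inner try body) → 'G' (inner except Exception) → 'M' (after the try/except). Output: VGM

Answer: VGM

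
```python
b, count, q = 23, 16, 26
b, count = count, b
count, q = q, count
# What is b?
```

Trace:
`b, count, q = 23, 16, 26` → b = 23; count = 16; q = 26
`b, count = count, b` → b = 16; count = 23
`count, q = q, count` → count = 26; q = 23
So b = 16

Answer: 16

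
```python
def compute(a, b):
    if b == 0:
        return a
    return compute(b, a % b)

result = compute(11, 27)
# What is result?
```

compute(11, 27) -> compute(27, 11) -> compute(11, 5) -> compute(5, 1) -> compute(1, 0) -> 1

Answer: 1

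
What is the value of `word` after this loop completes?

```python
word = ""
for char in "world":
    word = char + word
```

Reverse 'world'
`word` takes the values: "" → "w" → "ow" → "row" → "lrow" → "dlrow"

Answer: "dlrow"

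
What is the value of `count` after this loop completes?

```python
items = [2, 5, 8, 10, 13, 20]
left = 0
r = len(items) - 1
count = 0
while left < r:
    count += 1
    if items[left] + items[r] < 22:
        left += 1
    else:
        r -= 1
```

Steps to find pair summing to 22
`count` takes the values: 0 → 1 → 2 → 3 → 4 → 5

Answer: 5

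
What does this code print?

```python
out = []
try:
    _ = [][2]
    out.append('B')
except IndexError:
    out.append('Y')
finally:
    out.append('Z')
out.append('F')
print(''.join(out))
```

Execution trace: 'Y' (except IndexError) → 'Z' (finally) → 'F' (after the try/except). Output: YZF

Answer: YZF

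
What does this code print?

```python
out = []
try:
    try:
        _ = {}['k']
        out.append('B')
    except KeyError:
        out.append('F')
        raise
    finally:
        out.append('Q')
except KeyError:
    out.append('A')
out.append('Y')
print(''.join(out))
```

Execution trace: 'F' (inner except KeyError) → 'Q' (inner finally) → 'A' (outer except KeyError) → 'Y' (after the try/except). Output: FQAY

Answer: FQAY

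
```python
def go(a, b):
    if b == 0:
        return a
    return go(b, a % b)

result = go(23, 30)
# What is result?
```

go(23, 30) -> go(30, 23) -> go(23, 7) -> go(7, 2) -> go(2, 1) -> go(1, 0) -> 1

Answer: 1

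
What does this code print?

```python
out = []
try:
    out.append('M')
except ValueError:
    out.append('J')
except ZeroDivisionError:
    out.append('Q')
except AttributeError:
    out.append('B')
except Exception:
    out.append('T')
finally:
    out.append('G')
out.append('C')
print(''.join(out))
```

Execution trace: 'M' (try body, no exception) → 'G' (finally) → 'C' (after the try/except). Output: MGC

Answer: MGC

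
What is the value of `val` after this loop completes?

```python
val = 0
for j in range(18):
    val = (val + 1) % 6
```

Increment mod 6, 18 times = 0
`val` takes the values: 0 → 1 → 2 → 3 → 4 → 5 → 0 → 1 → 2 → 3 → 4 → 5 → 0 → 1 → 2 → 3 → 4 → 5 → 0

Answer: 0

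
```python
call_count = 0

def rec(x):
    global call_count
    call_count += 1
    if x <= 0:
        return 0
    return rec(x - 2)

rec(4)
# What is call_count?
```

Linear recursion stepping by 2: 3 calls from x=4 down to ≤0.

Answer: 3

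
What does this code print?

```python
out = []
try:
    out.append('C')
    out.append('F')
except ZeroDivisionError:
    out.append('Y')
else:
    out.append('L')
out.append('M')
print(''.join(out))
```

Execution trace: 'C' (try body) → 'F' (try body, no exception) → 'L' (else) → 'M' (after the try/except). Output: CFLM

Answer: CFLM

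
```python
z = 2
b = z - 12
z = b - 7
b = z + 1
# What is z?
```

Trace:
`z = 2` → z = 2
`b = z - 12` → b = -10
`z = b - 7` → z = -17
`b = z + 1` → b = -16
So z = -17

Answer: -17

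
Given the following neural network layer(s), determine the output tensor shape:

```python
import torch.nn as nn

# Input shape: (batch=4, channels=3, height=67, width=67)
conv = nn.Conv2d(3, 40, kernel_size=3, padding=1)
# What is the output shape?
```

Input: (4, 3, 67, 67) -> Output: (4, 40, 67, 67)

Answer: (4, 40, 67, 67)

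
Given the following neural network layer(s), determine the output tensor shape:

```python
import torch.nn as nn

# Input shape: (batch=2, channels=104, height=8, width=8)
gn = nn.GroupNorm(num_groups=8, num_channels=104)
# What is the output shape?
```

Input: (2, 104, 8, 8) -> Output: (2, 104, 8, 8)

Answer: (2, 104, 8, 8)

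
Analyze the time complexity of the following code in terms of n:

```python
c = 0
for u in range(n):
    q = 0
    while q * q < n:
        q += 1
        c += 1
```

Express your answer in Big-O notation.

Each loop level contributes: n × √n. Multiplying the contributions gives O(n√n).

Answer: O(n√n)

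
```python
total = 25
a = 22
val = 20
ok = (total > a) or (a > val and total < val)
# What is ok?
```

Trace:
`total = 25` → total = 25
`a = 22` → a = 22
`val = 20` → val = 20
`ok = (total > a) or (a > val and total < val)` → ok = True
So ok = True

Answer: True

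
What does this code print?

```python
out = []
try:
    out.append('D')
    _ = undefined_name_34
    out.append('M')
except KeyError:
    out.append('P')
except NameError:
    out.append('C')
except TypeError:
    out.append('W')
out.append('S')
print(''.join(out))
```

Execution trace: 'D' (try body) → 'C' (except NameError) → 'S' (after the try/except). Output: DCS

Answer: DCS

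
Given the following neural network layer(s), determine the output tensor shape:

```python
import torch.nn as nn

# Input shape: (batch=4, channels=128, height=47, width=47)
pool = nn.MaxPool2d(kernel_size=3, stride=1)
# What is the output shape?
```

Input: (4, 128, 47, 47) -> Output: (4, 128, 45, 45)

Answer: (4, 128, 45, 45)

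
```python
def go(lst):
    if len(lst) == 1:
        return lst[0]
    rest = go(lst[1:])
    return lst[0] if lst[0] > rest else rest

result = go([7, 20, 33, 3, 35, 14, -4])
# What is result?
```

Recursive max over [7, 20, 33, 3, 35, 14, -4] = 35

Answer: 35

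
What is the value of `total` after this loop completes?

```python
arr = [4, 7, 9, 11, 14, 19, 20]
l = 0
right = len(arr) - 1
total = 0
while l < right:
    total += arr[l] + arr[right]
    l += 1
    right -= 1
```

Sum of pairs from ends
`total` takes the values: 0 → 24 → 50 → 73

Answer: 73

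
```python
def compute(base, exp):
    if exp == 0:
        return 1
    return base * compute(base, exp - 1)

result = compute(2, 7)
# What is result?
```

compute(2, 7) = 2 * 2 * 2 * 2 * 2 * 2 * 2 = 128

Answer: 128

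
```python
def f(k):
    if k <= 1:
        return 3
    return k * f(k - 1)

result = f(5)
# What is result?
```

f(5) = 5 * 4 * 3 * 2 * 3 = 360

Answer: 360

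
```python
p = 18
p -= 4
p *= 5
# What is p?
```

Trace:
`p = 18` → p = 18
`p -= 4` → p = 14
`p *= 5` → p = 70
So p = 70

Answer: 70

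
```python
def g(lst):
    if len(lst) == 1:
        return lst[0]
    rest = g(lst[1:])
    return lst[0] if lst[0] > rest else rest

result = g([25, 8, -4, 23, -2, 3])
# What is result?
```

Recursive max over [25, 8, -4, 23, -2, 3] = 25

Answer: 25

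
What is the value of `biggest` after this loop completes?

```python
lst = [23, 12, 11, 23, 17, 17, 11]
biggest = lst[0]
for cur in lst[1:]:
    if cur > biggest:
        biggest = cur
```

Maximum of [23, 12, 11, 23, 17, 17, 11]
`biggest` takes the values: 23

Answer: 23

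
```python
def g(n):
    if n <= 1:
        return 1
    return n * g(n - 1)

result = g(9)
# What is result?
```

g(9) = 9 * 8 * 7 * 6 * 5 * 4 * 3 * 2 * 1 = 362880

Answer: 362880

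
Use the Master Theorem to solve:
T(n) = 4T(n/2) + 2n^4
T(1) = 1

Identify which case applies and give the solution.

a=4, b=2, f(n)=2n^4. log_2(4) = 2. Since c=4 > 2 and the regularity condition holds (4(n/2)^4 = (4/2^4)n^4 with 4/2^4 < 1), Case 3 applies: T(n) = Θ(f(n)) = O(n^4).

Answer: O(n^4) - Case 3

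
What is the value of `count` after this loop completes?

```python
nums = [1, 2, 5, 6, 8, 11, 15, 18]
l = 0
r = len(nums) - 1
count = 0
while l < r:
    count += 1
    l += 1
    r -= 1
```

Iterations until pointers meet (list length 8)
`count` takes the values: 0 → 1 → 2 → 3 → 4

Answer: 4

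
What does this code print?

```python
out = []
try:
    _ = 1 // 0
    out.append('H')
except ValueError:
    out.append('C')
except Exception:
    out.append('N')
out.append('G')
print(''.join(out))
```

Execution trace: 'N' (except Exception) → 'G' (after the try/except). Output: NG

Answer: NG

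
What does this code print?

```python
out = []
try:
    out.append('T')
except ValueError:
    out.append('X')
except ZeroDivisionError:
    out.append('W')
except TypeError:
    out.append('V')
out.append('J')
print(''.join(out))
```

Execution trace: 'T' (try body, no exception) → 'J' (after the try/except). Output: TJ

Answer: TJ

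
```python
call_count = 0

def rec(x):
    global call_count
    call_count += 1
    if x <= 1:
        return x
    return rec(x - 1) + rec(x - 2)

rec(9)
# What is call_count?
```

Calls(x) = 1 + Calls(x-1) + Calls(x-2); Calls(0)=Calls(1)=1. For x=9 this gives 109.

Answer: 109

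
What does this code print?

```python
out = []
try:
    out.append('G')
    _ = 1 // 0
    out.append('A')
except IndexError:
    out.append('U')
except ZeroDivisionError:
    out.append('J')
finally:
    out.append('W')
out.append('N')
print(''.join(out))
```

Execution trace: 'G' (try body) → 'J' (except ZeroDivisionError) → 'W' (finally) → 'N' (after the try/except). Output: GJWN

Answer: GJWN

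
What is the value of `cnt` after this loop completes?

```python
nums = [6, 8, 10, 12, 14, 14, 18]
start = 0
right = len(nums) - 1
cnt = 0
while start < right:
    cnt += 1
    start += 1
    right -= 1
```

Iterations until pointers meet (list length 7)
`cnt` takes the values: 0 → 1 → 2 → 3

Answer: 3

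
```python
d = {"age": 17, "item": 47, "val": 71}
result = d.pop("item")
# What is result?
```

Trace:
`d = {"age": 17, "item": 47, "val": 71}` → d = {'age': 17, 'item': 47, 'val': 71}
`result = d.pop("item")` → d = {'age': 17, 'val': 71}; result = 47
So result = 47

Answer: 47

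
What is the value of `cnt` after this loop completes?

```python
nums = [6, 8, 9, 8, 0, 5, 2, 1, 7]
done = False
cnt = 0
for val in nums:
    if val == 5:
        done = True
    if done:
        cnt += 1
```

Count elements after first 5 in [6, 8, 9, 8, 0, 5, 2, 1, 7]
`cnt` takes the values: 0 → 1 → 2 → 3 → 4

Answer: 4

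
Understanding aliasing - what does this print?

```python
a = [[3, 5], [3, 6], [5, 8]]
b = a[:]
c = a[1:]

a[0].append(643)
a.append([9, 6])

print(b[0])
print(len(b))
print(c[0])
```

Key concept: slice with nested mutation.
Step by step:
`a = [[3, 5], [3, 6], [5, 8]]` → a = [[3, 5], [3, 6], [5, 8]]
`b = a[:]` → b = [[3, 5], [3, 6], [5, 8]]
`c = a[1:]` → c = [[3, 6], [5, 8]]
`a[0].append(643)` → a = [[3, 5, 643], [3, 6], [5, 8]]; b = [[3, 5, 643], [3, 6], [5, 8]]
`a.append([9, 6])` → a = [[3, 5, 643], [3, 6], [5, 8], [9, 6]]
`print(b[0])` → prints [3, 5, 643]
`print(len(b))` → prints 3
`print(c[0])` → prints [3, 6]

Answer:
[3, 5, 643]
3
[3, 6]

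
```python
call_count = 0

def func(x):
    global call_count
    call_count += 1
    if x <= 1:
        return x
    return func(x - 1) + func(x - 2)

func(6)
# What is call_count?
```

Calls(x) = 1 + Calls(x-1) + Calls(x-2); Calls(0)=Calls(1)=1. For x=6 this gives 25.

Answer: 25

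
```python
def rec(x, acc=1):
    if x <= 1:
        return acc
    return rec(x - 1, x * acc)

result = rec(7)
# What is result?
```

Accumulator trace (n, acc): (7, 1) -> (6, 7) -> (5, 42) -> (4, 210) -> (3, 840) -> (2, 2520) -> (1, 5040) -> return 5040

Answer: 5040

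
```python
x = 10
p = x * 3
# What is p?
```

Trace:
`x = 10` → x = 10
`p = x * 3` → p = 30
So p = 30

Answer: 30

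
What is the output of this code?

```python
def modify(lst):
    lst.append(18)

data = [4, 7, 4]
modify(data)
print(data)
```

Key concept: function modifies passed list.
Step by step:
`data = [4, 7, 4]` → data = [4, 7, 4]
`modify(data)` → data = [4, 7, 4, 18]
`print(data)` → prints [4, 7, 4, 18]

Answer: [4, 7, 4, 18]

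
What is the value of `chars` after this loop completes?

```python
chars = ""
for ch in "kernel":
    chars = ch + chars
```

Reverse 'kernel'
`chars` takes the values: "" → "k" → "ek" → "rek" → "nrek" → "enrek" → "lenrek"

Answer: "lenrek"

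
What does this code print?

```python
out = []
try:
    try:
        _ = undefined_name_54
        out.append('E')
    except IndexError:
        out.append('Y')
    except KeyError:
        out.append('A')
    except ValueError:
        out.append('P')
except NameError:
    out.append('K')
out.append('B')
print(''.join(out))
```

Execution trace: 'K' (outer except NameError) → 'B' (after the try/except). Output: KB

Answer: KB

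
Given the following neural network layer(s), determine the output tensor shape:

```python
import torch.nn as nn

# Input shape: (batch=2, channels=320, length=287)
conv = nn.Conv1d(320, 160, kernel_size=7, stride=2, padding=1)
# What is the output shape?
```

Input: (2, 320, 287) -> Output: (2, 160, 142)

Answer: (2, 160, 142)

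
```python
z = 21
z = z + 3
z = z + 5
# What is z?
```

Trace:
`z = 21` → z = 21
`z = z + 3` → z = 24
`z = z + 5` → z = 29
So z = 29

Answer: 29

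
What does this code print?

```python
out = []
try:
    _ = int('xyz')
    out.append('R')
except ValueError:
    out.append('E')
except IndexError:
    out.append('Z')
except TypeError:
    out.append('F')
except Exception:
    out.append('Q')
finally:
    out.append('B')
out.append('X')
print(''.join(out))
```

Execution trace: 'E' (except ValueError) → 'B' (finally) → 'X' (after the try/except). Output: EBX

Answer: EBX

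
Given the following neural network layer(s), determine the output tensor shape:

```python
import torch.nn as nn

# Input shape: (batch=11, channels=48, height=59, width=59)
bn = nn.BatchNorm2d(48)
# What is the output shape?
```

Input: (11, 48, 59, 59) -> Output: (11, 48, 59, 59)

Answer: (11, 48, 59, 59)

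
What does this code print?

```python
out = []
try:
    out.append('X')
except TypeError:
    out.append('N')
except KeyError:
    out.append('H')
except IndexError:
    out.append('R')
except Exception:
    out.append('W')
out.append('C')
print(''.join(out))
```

Execution trace: 'X' (try body, no exception) → 'C' (after the try/except). Output: XC

Answer: XC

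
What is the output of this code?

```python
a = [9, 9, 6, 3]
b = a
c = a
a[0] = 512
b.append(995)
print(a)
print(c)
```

Key concept: multiple aliases.
Step by step:
`a = [9, 9, 6, 3]` → a = [9, 9, 6, 3]
`b = a` → b = [9, 9, 6, 3] (same object as a)
`c = a` → c = [9, 9, 6, 3] (same object as a, b)
`a[0] = 512` → a = [512, 9, 6, 3] (same object as b, c); b = [512, 9, 6, 3] (same object as a, c); c = [512, 9, 6, 3] (same object as a, b)
`b.append(995)` → a = [512, 9, 6, 3, 995] (same object as b, c); b = [512, 9, 6, 3, 995] (same object as a, c); c = [512, 9, 6, 3, 995] (same object as a, b)
`print(a)` → prints [512, 9, 6, 3, 995]
`print(c)` → prints [512, 9, 6, 3, 995]

Answer:
[512, 9, 6, 3, 995]
[512, 9, 6, 3, 995]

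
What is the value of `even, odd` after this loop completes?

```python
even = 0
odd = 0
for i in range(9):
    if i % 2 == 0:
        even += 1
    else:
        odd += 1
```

Count evens and odds in range(9)
`even, odd` takes the values: (0, 0) → (1, 0) → (1, 1) → (2, 1) → (2, 2) → (3, 2) → (3, 3) → (4, 3) → (4, 4) → (5, 4)

Answer: 5, 4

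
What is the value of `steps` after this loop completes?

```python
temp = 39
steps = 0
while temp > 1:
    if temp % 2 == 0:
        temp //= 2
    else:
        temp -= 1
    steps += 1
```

Steps to reduce 39 to 1
`steps` takes the values: 0 → 1 → 2 → 3 → 4 → 5 → 6 → 7 → 8

Answer: 8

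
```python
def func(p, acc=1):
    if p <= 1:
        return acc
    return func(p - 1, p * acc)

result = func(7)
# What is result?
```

Accumulator trace (n, acc): (7, 1) -> (6, 7) -> (5, 42) -> (4, 210) -> (3, 840) -> (2, 2520) -> (1, 5040) -> return 5040

Answer: 5040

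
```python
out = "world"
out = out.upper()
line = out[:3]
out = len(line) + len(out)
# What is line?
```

Trace:
`out = "world"` → out = 'world'
`out = out.upper()` → out = 'WORLD'
`line = out[:3]` → line = 'WOR'
`out = len(line) + len(out)` → out = 8
So line = 'WOR'

Answer: 'WOR'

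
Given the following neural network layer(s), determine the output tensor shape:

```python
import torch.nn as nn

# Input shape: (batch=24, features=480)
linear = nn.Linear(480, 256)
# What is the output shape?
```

Input: (24, 480) -> Output: (24, 256)

Answer: (24, 256)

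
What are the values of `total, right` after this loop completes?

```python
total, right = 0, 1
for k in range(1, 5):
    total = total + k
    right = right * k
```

Sum and factorial of 1 to 4
`total, right` takes the values: (0, 1) → (1, 1) → (3, 1) → (3, 2) → (6, 2) → (6, 6) → (10, 6) → (10, 24)

Answer: 10, 24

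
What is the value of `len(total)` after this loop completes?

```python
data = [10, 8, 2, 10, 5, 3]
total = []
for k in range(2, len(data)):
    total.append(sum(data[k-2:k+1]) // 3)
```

Number of 3-element averages
`total` takes the values: [] → [6] → [6, 6] → [6, 6, 5] → [6, 6, 5, 6]
So `len(total)` = 4

Answer: 4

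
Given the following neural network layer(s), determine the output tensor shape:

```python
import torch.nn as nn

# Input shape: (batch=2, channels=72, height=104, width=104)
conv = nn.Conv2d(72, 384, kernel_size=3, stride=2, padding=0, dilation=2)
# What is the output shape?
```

Input: (2, 72, 104, 104) -> Output: (2, 384, 50, 50)

Answer: (2, 384, 50, 50)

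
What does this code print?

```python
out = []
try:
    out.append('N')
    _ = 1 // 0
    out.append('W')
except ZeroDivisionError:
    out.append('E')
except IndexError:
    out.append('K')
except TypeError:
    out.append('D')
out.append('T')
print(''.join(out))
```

Execution trace: 'N' (try body) → 'E' (except ZeroDivisionError) → 'T' (after the try/except). Output: NET

Answer: NET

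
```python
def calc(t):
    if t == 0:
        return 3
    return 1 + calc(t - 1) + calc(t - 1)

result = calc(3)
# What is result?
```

calc(t) = 1 + 2·calc(t-1), calc(0)=3. Closed form: (3+1)·2^3 - 1 = 31.

Answer: 31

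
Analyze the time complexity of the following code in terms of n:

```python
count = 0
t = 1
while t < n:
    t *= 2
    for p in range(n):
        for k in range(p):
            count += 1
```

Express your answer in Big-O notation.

Each loop level contributes: log n × n × n. Multiplying the contributions gives O(n^2 log n).

Answer: O(n^2 log n)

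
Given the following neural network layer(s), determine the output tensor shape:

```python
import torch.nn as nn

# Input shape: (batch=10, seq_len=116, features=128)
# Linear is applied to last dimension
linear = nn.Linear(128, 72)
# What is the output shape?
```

Input: (10, 116, 128) -> Output: (10, 116, 72)

Answer: (10, 116, 72)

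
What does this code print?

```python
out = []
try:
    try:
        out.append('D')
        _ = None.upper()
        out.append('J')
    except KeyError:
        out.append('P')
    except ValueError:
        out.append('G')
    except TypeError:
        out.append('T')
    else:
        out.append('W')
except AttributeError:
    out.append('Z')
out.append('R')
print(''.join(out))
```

Execution trace: 'D' (try body) → 'Z' (outer except AttributeError) → 'R' (after the try/except). Output: DZR

Answer: DZR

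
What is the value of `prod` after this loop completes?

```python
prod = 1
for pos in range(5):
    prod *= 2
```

2^5 = 32
`prod` takes the values: 1 → 2 → 4 → 8 → 16 → 32

Answer: 32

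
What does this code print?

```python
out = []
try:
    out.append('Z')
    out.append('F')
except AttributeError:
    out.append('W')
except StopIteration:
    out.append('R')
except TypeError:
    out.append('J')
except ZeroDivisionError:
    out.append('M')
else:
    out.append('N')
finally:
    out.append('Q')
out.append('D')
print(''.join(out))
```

Execution trace: 'Z' (try body) → 'F' (try body, no exception) → 'N' (else) → 'Q' (finally) → 'D' (after the try/except). Output: ZFNQD

Answer: ZFNQD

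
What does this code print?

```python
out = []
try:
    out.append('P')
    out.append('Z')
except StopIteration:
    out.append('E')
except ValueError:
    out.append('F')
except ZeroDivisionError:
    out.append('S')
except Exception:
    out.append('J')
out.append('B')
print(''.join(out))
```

Execution trace: 'P' (try body) → 'Z' (try body, no exception) → 'B' (after the try/except). Output: PZB

Answer: PZB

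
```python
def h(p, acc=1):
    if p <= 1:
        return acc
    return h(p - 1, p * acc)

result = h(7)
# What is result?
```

Accumulator trace (n, acc): (7, 1) -> (6, 7) -> (5, 42) -> (4, 210) -> (3, 840) -> (2, 2520) -> (1, 5040) -> return 5040

Answer: 5040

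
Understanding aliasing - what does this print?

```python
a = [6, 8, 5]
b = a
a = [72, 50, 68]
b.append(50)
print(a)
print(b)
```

Key concept: rebinding vs mutation: a is rebound to a new list, b still points at the original.
Step by step:
`a = [6, 8, 5]` → a = [6, 8, 5]
`b = a` → b = [6, 8, 5] (same object as a)
`a = [72, 50, 68]` → a = [72, 50, 68]
`b.append(50)` → b = [6, 8, 5, 50]
`print(a)` → prints [72, 50, 68]
`print(b)` → prints [6, 8, 5, 50]

Answer:
[72, 50, 68]
[6, 8, 5, 50]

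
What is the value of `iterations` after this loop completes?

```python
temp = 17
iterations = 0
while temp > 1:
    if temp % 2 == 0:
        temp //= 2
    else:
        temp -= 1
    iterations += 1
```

Steps to reduce 17 to 1
`iterations` takes the values: 0 → 1 → 2 → 3 → 4 → 5

Answer: 5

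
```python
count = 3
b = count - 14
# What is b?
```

Trace:
`count = 3` → count = 3
`b = count - 14` → b = -11
So b = -11

Answer: -11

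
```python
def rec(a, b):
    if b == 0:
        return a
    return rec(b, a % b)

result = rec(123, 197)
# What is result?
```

rec(123, 197) -> rec(197, 123) -> rec(123, 74) -> rec(74, 49) -> rec(49, 25) -> rec(25, 24) -> rec(24, 1) -> rec(1, 0) -> 1

Answer: 1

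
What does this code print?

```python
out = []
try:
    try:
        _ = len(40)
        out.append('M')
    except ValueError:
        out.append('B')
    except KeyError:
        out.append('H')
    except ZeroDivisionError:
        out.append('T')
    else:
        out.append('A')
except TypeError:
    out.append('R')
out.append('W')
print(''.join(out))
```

Execution trace: 'R' (outer except TypeError) → 'W' (after the try/except). Output: RW

Answer: RW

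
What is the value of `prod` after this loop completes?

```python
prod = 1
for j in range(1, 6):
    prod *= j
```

5! = 120
`prod` takes the values: 1 → 2 → 6 → 24 → 120

Answer: 120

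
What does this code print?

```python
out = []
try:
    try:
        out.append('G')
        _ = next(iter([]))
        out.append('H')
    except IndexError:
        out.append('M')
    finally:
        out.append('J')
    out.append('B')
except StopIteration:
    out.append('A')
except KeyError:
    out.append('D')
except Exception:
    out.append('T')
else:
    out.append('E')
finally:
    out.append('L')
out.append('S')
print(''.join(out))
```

Execution trace: 'G' (inner try body) → 'J' (inner finally) → 'A' (except StopIteration) → 'L' (finally) → 'S' (after the try/except). Output: GJALS

Answer: GJALS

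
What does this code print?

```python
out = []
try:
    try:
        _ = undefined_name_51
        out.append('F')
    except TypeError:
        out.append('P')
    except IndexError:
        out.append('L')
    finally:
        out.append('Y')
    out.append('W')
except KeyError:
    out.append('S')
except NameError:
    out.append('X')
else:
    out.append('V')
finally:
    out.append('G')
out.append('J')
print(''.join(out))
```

Execution trace: 'Y' (inner finally) → 'X' (except NameError) → 'G' (finally) → 'J' (after the try/except). Output: YXGJ

Answer: YXGJ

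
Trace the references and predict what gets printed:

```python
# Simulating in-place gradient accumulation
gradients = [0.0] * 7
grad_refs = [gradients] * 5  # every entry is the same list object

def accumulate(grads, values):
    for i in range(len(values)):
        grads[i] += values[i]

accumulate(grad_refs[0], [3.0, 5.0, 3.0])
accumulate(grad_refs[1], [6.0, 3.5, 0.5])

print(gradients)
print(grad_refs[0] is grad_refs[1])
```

Key concept: gradient accumulation aliasing.
Step by step:
`gradients = [0.0] * 7` → gradients = [0.0, 0.0, 0.0, 0.0, 0.0, 0.0, 0.0]
`grad_refs = [gradients] * 5` → grad_refs = [[0.0, 0.0, 0.0, 0.0, 0.0, 0.0, 0.0], [0.0, 0.0, 0.0, 0.0, 0.0, 0.0, 0.0], [0.0, 0.0, 0.0, 0.0, 0.0, 0.0, 0.0], [0.0, 0.0, 0.0, 0.0, 0.0, 0.0, 0.0], [0.0, 0.0, 0.0, 0.0, 0.0, 0.0, 0.0]]
`accumulate(grad_refs[0], [3.0, 5.0, 3.0])` → gradients = [3.0, 5.0, 3.0, 0.0, 0.0, 0.0, 0.0]; grad_refs = [[3.0, 5.0, 3.0, 0.0, 0.0, 0.0, 0.0], [3.0, 5.0, 3.0, 0.0, 0.0, 0.0, 0.0], [3.0, 5.0, 3.0, 0.0, 0.0, 0.0, 0.0], [3.0, 5.0, 3.0, 0.0, 0.0, 0.0, 0.0], [3.0, 5.0, 3.0, 0.0, 0.0, 0.0, 0.0]]
`accumulate(grad_refs[1], [6.0, 3.5, 0.5])` → gradients = [9.0, 8.5, 3.5, 0.0, 0.0, 0.0, 0.0]; grad_refs = [[9.0, 8.5, 3.5, 0.0, 0.0, 0.0, 0.0], [9.0, 8.5, 3.5, 0.0, 0.0, 0.0, 0.0], [9.0, 8.5, 3.5, 0.0, 0.0, 0.0, 0.0], [9.0, 8.5, 3.5, 0.0, 0.0, 0.0, 0.0], [9.0, 8.5, 3.5, 0.0, 0.0, 0.0, 0.0]]
`print(gradients)` → prints [9.0, 8.5, 3.5, 0.0, 0.0, 0.0, 0.0]
`print(grad_refs[0] is grad_refs[1])` → prints True

Answer:
[9.0, 8.5, 3.5, 0.0, 0.0, 0.0, 0.0]
True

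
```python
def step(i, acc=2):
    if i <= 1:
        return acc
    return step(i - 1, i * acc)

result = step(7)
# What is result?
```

Accumulator trace (n, acc): (7, 2) -> (6, 14) -> (5, 84) -> (4, 420) -> (3, 1680) -> (2, 5040) -> (1, 10080) -> return 10080

Answer: 10080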